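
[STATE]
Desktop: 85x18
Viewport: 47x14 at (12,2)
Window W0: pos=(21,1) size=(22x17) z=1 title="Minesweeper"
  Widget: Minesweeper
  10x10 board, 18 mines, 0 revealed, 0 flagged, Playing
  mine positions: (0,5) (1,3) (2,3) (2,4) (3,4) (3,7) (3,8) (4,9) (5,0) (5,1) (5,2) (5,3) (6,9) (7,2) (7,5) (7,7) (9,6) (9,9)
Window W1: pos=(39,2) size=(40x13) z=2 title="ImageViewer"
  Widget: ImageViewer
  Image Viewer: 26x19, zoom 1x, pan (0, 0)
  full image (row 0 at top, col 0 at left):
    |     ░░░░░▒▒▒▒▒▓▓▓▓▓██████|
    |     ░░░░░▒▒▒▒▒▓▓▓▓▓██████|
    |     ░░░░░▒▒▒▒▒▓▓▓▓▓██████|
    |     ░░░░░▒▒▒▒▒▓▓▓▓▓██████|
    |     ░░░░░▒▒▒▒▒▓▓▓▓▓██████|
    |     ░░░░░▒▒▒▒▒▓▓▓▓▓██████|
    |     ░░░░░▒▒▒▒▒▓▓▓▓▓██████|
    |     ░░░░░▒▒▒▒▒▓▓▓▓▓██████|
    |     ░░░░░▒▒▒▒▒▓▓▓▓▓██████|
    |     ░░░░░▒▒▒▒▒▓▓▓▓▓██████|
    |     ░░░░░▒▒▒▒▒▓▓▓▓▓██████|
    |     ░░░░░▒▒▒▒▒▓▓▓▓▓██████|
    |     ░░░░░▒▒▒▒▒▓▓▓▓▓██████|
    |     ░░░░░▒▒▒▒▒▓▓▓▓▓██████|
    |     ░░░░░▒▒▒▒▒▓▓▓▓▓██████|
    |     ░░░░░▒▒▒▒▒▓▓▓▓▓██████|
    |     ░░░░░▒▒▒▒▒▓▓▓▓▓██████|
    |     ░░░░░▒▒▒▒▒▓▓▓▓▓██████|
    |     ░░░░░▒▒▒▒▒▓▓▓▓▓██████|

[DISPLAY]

         ┃ Minesweeper     ┏━━━━━━━━━━━━━━━━━━━
         ┠─────────────────┃ ImageViewer       
         ┃■■■■■■■■■■       ┠───────────────────
         ┃■■■■■■■■■■       ┃     ░░░░░▒▒▒▒▒▓▓▓▓
         ┃■■■■■■■■■■       ┃     ░░░░░▒▒▒▒▒▓▓▓▓
         ┃■■■■■■■■■■       ┃     ░░░░░▒▒▒▒▒▓▓▓▓
         ┃■■■■■■■■■■       ┃     ░░░░░▒▒▒▒▒▓▓▓▓
         ┃■■■■■■■■■■       ┃     ░░░░░▒▒▒▒▒▓▓▓▓
         ┃■■■■■■■■■■       ┃     ░░░░░▒▒▒▒▒▓▓▓▓
         ┃■■■■■■■■■■       ┃     ░░░░░▒▒▒▒▒▓▓▓▓
         ┃■■■■■■■■■■       ┃     ░░░░░▒▒▒▒▒▓▓▓▓
         ┃■■■■■■■■■■       ┃     ░░░░░▒▒▒▒▒▓▓▓▓
         ┃                 ┗━━━━━━━━━━━━━━━━━━━
         ┃                    ┃                


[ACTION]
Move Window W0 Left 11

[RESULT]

Minesweeper        ┃       ┏━━━━━━━━━━━━━━━━━━━
───────────────────┨       ┃ ImageViewer       
■■■■■■■■■          ┃       ┠───────────────────
■■■■■■■■■          ┃       ┃     ░░░░░▒▒▒▒▒▓▓▓▓
■■■■■■■■■          ┃       ┃     ░░░░░▒▒▒▒▒▓▓▓▓
■■■■■■■■■          ┃       ┃     ░░░░░▒▒▒▒▒▓▓▓▓
■■■■■■■■■          ┃       ┃     ░░░░░▒▒▒▒▒▓▓▓▓
■■■■■■■■■          ┃       ┃     ░░░░░▒▒▒▒▒▓▓▓▓
■■■■■■■■■          ┃       ┃     ░░░░░▒▒▒▒▒▓▓▓▓
■■■■■■■■■          ┃       ┃     ░░░░░▒▒▒▒▒▓▓▓▓
■■■■■■■■■          ┃       ┃     ░░░░░▒▒▒▒▒▓▓▓▓
■■■■■■■■■          ┃       ┃     ░░░░░▒▒▒▒▒▓▓▓▓
                   ┃       ┗━━━━━━━━━━━━━━━━━━━
                   ┃                           


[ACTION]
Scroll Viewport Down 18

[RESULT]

■■■■■■■■■          ┃       ┠───────────────────
■■■■■■■■■          ┃       ┃     ░░░░░▒▒▒▒▒▓▓▓▓
■■■■■■■■■          ┃       ┃     ░░░░░▒▒▒▒▒▓▓▓▓
■■■■■■■■■          ┃       ┃     ░░░░░▒▒▒▒▒▓▓▓▓
■■■■■■■■■          ┃       ┃     ░░░░░▒▒▒▒▒▓▓▓▓
■■■■■■■■■          ┃       ┃     ░░░░░▒▒▒▒▒▓▓▓▓
■■■■■■■■■          ┃       ┃     ░░░░░▒▒▒▒▒▓▓▓▓
■■■■■■■■■          ┃       ┃     ░░░░░▒▒▒▒▒▓▓▓▓
■■■■■■■■■          ┃       ┃     ░░░░░▒▒▒▒▒▓▓▓▓
■■■■■■■■■          ┃       ┃     ░░░░░▒▒▒▒▒▓▓▓▓
                   ┃       ┗━━━━━━━━━━━━━━━━━━━
                   ┃                           
                   ┃                           
━━━━━━━━━━━━━━━━━━━┛                           


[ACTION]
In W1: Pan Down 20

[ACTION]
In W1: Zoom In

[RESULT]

■■■■■■■■■          ┃       ┠───────────────────
■■■■■■■■■          ┃       ┃          ░░░░░░░░░
■■■■■■■■■          ┃       ┃          ░░░░░░░░░
■■■■■■■■■          ┃       ┃          ░░░░░░░░░
■■■■■■■■■          ┃       ┃          ░░░░░░░░░
■■■■■■■■■          ┃       ┃          ░░░░░░░░░
■■■■■■■■■          ┃       ┃          ░░░░░░░░░
■■■■■■■■■          ┃       ┃          ░░░░░░░░░
■■■■■■■■■          ┃       ┃          ░░░░░░░░░
■■■■■■■■■          ┃       ┃          ░░░░░░░░░
                   ┃       ┗━━━━━━━━━━━━━━━━━━━
                   ┃                           
                   ┃                           
━━━━━━━━━━━━━━━━━━━┛                           


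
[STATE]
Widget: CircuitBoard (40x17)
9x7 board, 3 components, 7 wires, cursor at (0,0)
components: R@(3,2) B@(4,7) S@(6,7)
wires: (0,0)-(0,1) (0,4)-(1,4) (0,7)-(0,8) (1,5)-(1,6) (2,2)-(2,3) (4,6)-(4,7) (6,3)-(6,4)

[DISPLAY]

   0 1 2 3 4 5 6 7 8                    
0  [.]─ ·           ·           · ─ ·   
                    │                   
1                   ·   · ─ ·           
                                        
2           · ─ ·                       
                                        
3           R                           
                                        
4                           · ─ B       
                                        
5                                       
                                        
6               · ─ ·           S       
Cursor: (0,0)                           
                                        
                                        


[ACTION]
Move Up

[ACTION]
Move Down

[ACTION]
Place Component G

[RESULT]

   0 1 2 3 4 5 6 7 8                    
0   · ─ ·           ·           · ─ ·   
                    │                   
1  [G]              ·   · ─ ·           
                                        
2           · ─ ·                       
                                        
3           R                           
                                        
4                           · ─ B       
                                        
5                                       
                                        
6               · ─ ·           S       
Cursor: (1,0)                           
                                        
                                        


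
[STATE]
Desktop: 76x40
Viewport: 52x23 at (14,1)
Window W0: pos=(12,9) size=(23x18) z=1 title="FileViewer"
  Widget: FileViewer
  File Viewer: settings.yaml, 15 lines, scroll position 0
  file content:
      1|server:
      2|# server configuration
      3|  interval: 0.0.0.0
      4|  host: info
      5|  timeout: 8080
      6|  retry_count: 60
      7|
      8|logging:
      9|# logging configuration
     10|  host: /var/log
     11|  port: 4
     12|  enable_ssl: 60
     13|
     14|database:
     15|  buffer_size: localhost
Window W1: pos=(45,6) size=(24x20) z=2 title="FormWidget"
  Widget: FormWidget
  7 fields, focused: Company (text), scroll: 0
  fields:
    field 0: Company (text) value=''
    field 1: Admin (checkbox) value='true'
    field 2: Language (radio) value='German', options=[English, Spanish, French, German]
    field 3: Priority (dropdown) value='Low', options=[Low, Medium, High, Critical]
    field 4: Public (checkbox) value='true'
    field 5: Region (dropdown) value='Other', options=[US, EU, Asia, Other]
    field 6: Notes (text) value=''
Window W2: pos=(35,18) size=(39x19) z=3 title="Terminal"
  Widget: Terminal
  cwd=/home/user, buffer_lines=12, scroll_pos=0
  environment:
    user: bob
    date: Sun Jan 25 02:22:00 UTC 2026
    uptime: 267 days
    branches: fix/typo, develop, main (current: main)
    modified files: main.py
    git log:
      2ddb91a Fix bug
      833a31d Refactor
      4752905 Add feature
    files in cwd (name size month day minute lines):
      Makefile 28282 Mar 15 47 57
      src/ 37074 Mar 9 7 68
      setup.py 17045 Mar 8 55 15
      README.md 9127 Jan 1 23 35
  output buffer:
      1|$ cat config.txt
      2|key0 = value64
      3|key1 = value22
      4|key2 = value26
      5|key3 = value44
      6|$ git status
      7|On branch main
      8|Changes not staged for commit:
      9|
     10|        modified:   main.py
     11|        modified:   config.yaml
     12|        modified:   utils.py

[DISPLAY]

                                                    
                                                    
                                                    
                                                    
                                                    
                               ┏━━━━━━━━━━━━━━━━━━━━
                               ┃ FormWidget         
                               ┠────────────────────
━━━━━━━━━━━━━━━━━━━━┓          ┃> Company:    [     
FileViewer          ┃          ┃  Admin:      [x]   
────────────────────┨          ┃  Language:   ( ) En
erver:             ▲┃          ┃  Priority:   [Low  
 server configurati█┃          ┃  Public:     [x]   
 interval: 0.0.0.0 ░┃          ┃  Region:     [Other
 host: info        ░┃          ┃  Notes:      [     
 timeout: 8080     ░┃          ┃                    
 retry_count: 60   ░┃          ┃                    
                   ░┃┏━━━━━━━━━━━━━━━━━━━━━━━━━━━━━━
ogging:            ░┃┃ Terminal                     
 logging configurat░┃┠──────────────────────────────
 host: /var/log    ░┃┃$ cat config.txt              
 port: 4           ░┃┃key0 = value64                
 enable_ssl: 60    ░┃┃key1 = value22                


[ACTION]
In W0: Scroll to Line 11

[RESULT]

                                                    
                                                    
                                                    
                                                    
                                                    
                               ┏━━━━━━━━━━━━━━━━━━━━
                               ┃ FormWidget         
                               ┠────────────────────
━━━━━━━━━━━━━━━━━━━━┓          ┃> Company:    [     
FileViewer          ┃          ┃  Admin:      [x]   
────────────────────┨          ┃  Language:   ( ) En
 server configurati▲┃          ┃  Priority:   [Low  
 interval: 0.0.0.0 ░┃          ┃  Public:     [x]   
 host: info        ░┃          ┃  Region:     [Other
 timeout: 8080     ░┃          ┃  Notes:      [     
 retry_count: 60   ░┃          ┃                    
                   ░┃          ┃                    
ogging:            ░┃┏━━━━━━━━━━━━━━━━━━━━━━━━━━━━━━
 logging configurat░┃┃ Terminal                     
 host: /var/log    ░┃┠──────────────────────────────
 port: 4           ░┃┃$ cat config.txt              
 enable_ssl: 60    ░┃┃key0 = value64                
                   ░┃┃key1 = value22                


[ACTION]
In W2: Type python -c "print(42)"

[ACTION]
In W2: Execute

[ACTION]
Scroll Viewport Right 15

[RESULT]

                                                    
                                                    
                                                    
                                                    
                                                    
                     ┏━━━━━━━━━━━━━━━━━━━━━━┓       
                     ┃ FormWidget           ┃       
                     ┠──────────────────────┨       
━━━━━━━━━━┓          ┃> Company:    [      ]┃       
          ┃          ┃  Admin:      [x]     ┃       
──────────┨          ┃  Language:   ( ) Engl┃       
nfigurati▲┃          ┃  Priority:   [Low  ▼]┃       
 0.0.0.0 ░┃          ┃  Public:     [x]     ┃       
o        ░┃          ┃  Region:     [Other▼]┃       
8080     ░┃          ┃  Notes:      [      ]┃       
nt: 60   ░┃          ┃                      ┃       
         ░┃          ┃                      ┃       
         ░┃┏━━━━━━━━━━━━━━━━━━━━━━━━━━━━━━━━━━━━━┓  
onfigurat░┃┃ Terminal                            ┃  
r/log    ░┃┠─────────────────────────────────────┨  
         ░┃┃$ cat config.txt                     ┃  
l: 60    ░┃┃key0 = value64                       ┃  
         ░┃┃key1 = value22                       ┃  


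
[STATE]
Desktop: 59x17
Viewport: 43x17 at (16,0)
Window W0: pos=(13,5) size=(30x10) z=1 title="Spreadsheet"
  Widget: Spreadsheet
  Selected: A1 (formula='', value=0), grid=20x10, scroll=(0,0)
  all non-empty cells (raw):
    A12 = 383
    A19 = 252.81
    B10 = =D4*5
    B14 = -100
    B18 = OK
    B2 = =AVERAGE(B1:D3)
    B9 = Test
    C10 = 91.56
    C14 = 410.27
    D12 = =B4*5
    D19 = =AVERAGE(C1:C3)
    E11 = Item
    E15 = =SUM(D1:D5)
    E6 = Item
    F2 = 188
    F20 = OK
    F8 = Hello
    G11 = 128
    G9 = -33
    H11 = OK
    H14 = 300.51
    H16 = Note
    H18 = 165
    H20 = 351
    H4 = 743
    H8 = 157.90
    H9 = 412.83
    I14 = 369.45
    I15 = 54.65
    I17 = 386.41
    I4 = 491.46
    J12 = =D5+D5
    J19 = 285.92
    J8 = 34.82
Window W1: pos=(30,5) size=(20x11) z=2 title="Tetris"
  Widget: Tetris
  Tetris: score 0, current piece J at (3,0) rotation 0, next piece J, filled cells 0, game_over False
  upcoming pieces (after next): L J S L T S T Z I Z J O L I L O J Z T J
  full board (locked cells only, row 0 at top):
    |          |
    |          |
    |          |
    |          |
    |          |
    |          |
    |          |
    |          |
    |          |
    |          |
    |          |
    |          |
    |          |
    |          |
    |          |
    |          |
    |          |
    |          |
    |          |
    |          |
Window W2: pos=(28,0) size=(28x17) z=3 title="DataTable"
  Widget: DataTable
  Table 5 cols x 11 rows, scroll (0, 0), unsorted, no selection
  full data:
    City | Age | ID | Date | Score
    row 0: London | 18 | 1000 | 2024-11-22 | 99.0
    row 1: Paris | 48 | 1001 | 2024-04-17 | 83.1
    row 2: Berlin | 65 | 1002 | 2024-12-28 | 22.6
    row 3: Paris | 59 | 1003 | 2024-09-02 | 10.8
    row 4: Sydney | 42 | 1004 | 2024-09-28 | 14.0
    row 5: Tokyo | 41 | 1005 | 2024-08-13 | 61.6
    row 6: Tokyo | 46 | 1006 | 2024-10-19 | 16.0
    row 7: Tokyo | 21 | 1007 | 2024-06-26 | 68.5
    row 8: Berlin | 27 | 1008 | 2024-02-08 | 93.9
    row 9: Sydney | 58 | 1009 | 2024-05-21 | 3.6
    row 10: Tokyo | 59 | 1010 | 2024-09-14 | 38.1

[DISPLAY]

            ┏━━━━━━━━━━━━━━━━━━━━━━━━━━┓   
            ┃ DataTable                ┃   
            ┠──────────────────────────┨   
            ┃City  │Age│ID  │Date      ┃   
            ┃──────┼───┼────┼──────────┃   
━━━━━━━━━━━━┃London│18 │1000│2024-11-22┃   
preadsheet  ┃Paris │48 │1001│2024-04-17┃   
────────────┃Berlin│65 │1002│2024-12-28┃   
:           ┃Paris │59 │1003│2024-09-02┃   
     A      ┃Sydney│42 │1004│2024-09-28┃   
------------┃Tokyo │41 │1005│2024-08-13┃   
1      [0]  ┃Tokyo │46 │1006│2024-10-19┃   
2        0#C┃Tokyo │21 │1007│2024-06-26┃   
3        0  ┃Berlin│27 │1008│2024-02-08┃   
━━━━━━━━━━━━┃Sydney│58 │1009│2024-05-21┃   
            ┃Tokyo │59 │1010│2024-09-14┃   
            ┗━━━━━━━━━━━━━━━━━━━━━━━━━━┛   


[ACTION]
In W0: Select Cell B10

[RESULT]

            ┏━━━━━━━━━━━━━━━━━━━━━━━━━━┓   
            ┃ DataTable                ┃   
            ┠──────────────────────────┨   
            ┃City  │Age│ID  │Date      ┃   
            ┃──────┼───┼────┼──────────┃   
━━━━━━━━━━━━┃London│18 │1000│2024-11-22┃   
preadsheet  ┃Paris │48 │1001│2024-04-17┃   
────────────┃Berlin│65 │1002│2024-12-28┃   
0: =D4*5    ┃Paris │59 │1003│2024-09-02┃   
     A      ┃Sydney│42 │1004│2024-09-28┃   
------------┃Tokyo │41 │1005│2024-08-13┃   
1        0  ┃Tokyo │46 │1006│2024-10-19┃   
2        0#C┃Tokyo │21 │1007│2024-06-26┃   
3        0  ┃Berlin│27 │1008│2024-02-08┃   
━━━━━━━━━━━━┃Sydney│58 │1009│2024-05-21┃   
            ┃Tokyo │59 │1010│2024-09-14┃   
            ┗━━━━━━━━━━━━━━━━━━━━━━━━━━┛   


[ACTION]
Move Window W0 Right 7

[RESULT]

            ┏━━━━━━━━━━━━━━━━━━━━━━━━━━┓   
            ┃ DataTable                ┃   
            ┠──────────────────────────┨   
            ┃City  │Age│ID  │Date      ┃   
            ┃──────┼───┼────┼──────────┃   
    ┏━━━━━━━┃London│18 │1000│2024-11-22┃   
    ┃ Spread┃Paris │48 │1001│2024-04-17┃   
    ┠───────┃Berlin│65 │1002│2024-12-28┃   
    ┃B10: =D┃Paris │59 │1003│2024-09-02┃   
    ┃       ┃Sydney│42 │1004│2024-09-28┃   
    ┃-------┃Tokyo │41 │1005│2024-08-13┃   
    ┃  1    ┃Tokyo │46 │1006│2024-10-19┃   
    ┃  2    ┃Tokyo │21 │1007│2024-06-26┃   
    ┃  3    ┃Berlin│27 │1008│2024-02-08┃   
    ┗━━━━━━━┃Sydney│58 │1009│2024-05-21┃   
            ┃Tokyo │59 │1010│2024-09-14┃   
            ┗━━━━━━━━━━━━━━━━━━━━━━━━━━┛   


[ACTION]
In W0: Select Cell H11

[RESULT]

            ┏━━━━━━━━━━━━━━━━━━━━━━━━━━┓   
            ┃ DataTable                ┃   
            ┠──────────────────────────┨   
            ┃City  │Age│ID  │Date      ┃   
            ┃──────┼───┼────┼──────────┃   
    ┏━━━━━━━┃London│18 │1000│2024-11-22┃   
    ┃ Spread┃Paris │48 │1001│2024-04-17┃   
    ┠───────┃Berlin│65 │1002│2024-12-28┃   
    ┃H11: OK┃Paris │59 │1003│2024-09-02┃   
    ┃       ┃Sydney│42 │1004│2024-09-28┃   
    ┃-------┃Tokyo │41 │1005│2024-08-13┃   
    ┃  1    ┃Tokyo │46 │1006│2024-10-19┃   
    ┃  2    ┃Tokyo │21 │1007│2024-06-26┃   
    ┃  3    ┃Berlin│27 │1008│2024-02-08┃   
    ┗━━━━━━━┃Sydney│58 │1009│2024-05-21┃   
            ┃Tokyo │59 │1010│2024-09-14┃   
            ┗━━━━━━━━━━━━━━━━━━━━━━━━━━┛   


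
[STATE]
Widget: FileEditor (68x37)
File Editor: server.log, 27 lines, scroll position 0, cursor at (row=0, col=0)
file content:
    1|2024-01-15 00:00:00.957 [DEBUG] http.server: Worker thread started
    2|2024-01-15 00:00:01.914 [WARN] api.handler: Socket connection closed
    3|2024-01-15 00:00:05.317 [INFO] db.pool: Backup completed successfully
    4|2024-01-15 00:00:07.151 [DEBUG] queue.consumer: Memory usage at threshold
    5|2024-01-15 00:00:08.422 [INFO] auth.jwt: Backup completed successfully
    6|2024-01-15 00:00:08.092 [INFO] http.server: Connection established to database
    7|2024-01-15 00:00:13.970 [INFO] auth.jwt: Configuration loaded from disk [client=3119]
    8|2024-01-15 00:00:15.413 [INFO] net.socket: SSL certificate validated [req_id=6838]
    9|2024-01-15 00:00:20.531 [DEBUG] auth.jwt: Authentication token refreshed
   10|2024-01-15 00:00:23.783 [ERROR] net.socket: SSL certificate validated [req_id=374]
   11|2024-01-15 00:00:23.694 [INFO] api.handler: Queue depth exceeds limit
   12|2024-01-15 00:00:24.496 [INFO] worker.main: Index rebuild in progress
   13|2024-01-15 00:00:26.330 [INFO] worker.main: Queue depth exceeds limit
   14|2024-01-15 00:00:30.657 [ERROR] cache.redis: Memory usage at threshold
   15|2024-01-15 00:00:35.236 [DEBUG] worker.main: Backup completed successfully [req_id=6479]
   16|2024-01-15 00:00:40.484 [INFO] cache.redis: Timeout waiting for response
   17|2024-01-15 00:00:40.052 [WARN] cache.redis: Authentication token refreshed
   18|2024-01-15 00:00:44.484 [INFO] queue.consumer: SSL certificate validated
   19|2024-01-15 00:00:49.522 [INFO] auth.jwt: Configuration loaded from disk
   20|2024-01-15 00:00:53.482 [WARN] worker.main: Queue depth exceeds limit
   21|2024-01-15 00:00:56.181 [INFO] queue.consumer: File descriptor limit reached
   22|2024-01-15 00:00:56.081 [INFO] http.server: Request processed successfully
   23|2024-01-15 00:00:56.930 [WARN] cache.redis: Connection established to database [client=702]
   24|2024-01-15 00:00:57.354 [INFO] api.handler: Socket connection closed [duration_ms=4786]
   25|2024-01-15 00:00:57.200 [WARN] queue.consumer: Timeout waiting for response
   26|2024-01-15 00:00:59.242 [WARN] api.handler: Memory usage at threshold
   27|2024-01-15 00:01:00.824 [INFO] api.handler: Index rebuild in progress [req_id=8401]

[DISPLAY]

█024-01-15 00:00:00.957 [DEBUG] http.server: Worker thread started ▲
2024-01-15 00:00:01.914 [WARN] api.handler: Socket connection close█
2024-01-15 00:00:05.317 [INFO] db.pool: Backup completed successful░
2024-01-15 00:00:07.151 [DEBUG] queue.consumer: Memory usage at thr░
2024-01-15 00:00:08.422 [INFO] auth.jwt: Backup completed successfu░
2024-01-15 00:00:08.092 [INFO] http.server: Connection established ░
2024-01-15 00:00:13.970 [INFO] auth.jwt: Configuration loaded from ░
2024-01-15 00:00:15.413 [INFO] net.socket: SSL certificate validate░
2024-01-15 00:00:20.531 [DEBUG] auth.jwt: Authentication token refr░
2024-01-15 00:00:23.783 [ERROR] net.socket: SSL certificate validat░
2024-01-15 00:00:23.694 [INFO] api.handler: Queue depth exceeds lim░
2024-01-15 00:00:24.496 [INFO] worker.main: Index rebuild in progre░
2024-01-15 00:00:26.330 [INFO] worker.main: Queue depth exceeds lim░
2024-01-15 00:00:30.657 [ERROR] cache.redis: Memory usage at thresh░
2024-01-15 00:00:35.236 [DEBUG] worker.main: Backup completed succe░
2024-01-15 00:00:40.484 [INFO] cache.redis: Timeout waiting for res░
2024-01-15 00:00:40.052 [WARN] cache.redis: Authentication token re░
2024-01-15 00:00:44.484 [INFO] queue.consumer: SSL certificate vali░
2024-01-15 00:00:49.522 [INFO] auth.jwt: Configuration loaded from ░
2024-01-15 00:00:53.482 [WARN] worker.main: Queue depth exceeds lim░
2024-01-15 00:00:56.181 [INFO] queue.consumer: File descriptor limi░
2024-01-15 00:00:56.081 [INFO] http.server: Request processed succe░
2024-01-15 00:00:56.930 [WARN] cache.redis: Connection established ░
2024-01-15 00:00:57.354 [INFO] api.handler: Socket connection close░
2024-01-15 00:00:57.200 [WARN] queue.consumer: Timeout waiting for ░
2024-01-15 00:00:59.242 [WARN] api.handler: Memory usage at thresho░
2024-01-15 00:01:00.824 [INFO] api.handler: Index rebuild in progre░
                                                                   ░
                                                                   ░
                                                                   ░
                                                                   ░
                                                                   ░
                                                                   ░
                                                                   ░
                                                                   ░
                                                                   ░
                                                                   ▼


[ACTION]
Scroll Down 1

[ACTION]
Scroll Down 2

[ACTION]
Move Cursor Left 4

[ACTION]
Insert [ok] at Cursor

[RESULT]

ok█024-01-15 00:00:00.957 [DEBUG] http.server: Worker thread starte▲
2024-01-15 00:00:01.914 [WARN] api.handler: Socket connection close█
2024-01-15 00:00:05.317 [INFO] db.pool: Backup completed successful░
2024-01-15 00:00:07.151 [DEBUG] queue.consumer: Memory usage at thr░
2024-01-15 00:00:08.422 [INFO] auth.jwt: Backup completed successfu░
2024-01-15 00:00:08.092 [INFO] http.server: Connection established ░
2024-01-15 00:00:13.970 [INFO] auth.jwt: Configuration loaded from ░
2024-01-15 00:00:15.413 [INFO] net.socket: SSL certificate validate░
2024-01-15 00:00:20.531 [DEBUG] auth.jwt: Authentication token refr░
2024-01-15 00:00:23.783 [ERROR] net.socket: SSL certificate validat░
2024-01-15 00:00:23.694 [INFO] api.handler: Queue depth exceeds lim░
2024-01-15 00:00:24.496 [INFO] worker.main: Index rebuild in progre░
2024-01-15 00:00:26.330 [INFO] worker.main: Queue depth exceeds lim░
2024-01-15 00:00:30.657 [ERROR] cache.redis: Memory usage at thresh░
2024-01-15 00:00:35.236 [DEBUG] worker.main: Backup completed succe░
2024-01-15 00:00:40.484 [INFO] cache.redis: Timeout waiting for res░
2024-01-15 00:00:40.052 [WARN] cache.redis: Authentication token re░
2024-01-15 00:00:44.484 [INFO] queue.consumer: SSL certificate vali░
2024-01-15 00:00:49.522 [INFO] auth.jwt: Configuration loaded from ░
2024-01-15 00:00:53.482 [WARN] worker.main: Queue depth exceeds lim░
2024-01-15 00:00:56.181 [INFO] queue.consumer: File descriptor limi░
2024-01-15 00:00:56.081 [INFO] http.server: Request processed succe░
2024-01-15 00:00:56.930 [WARN] cache.redis: Connection established ░
2024-01-15 00:00:57.354 [INFO] api.handler: Socket connection close░
2024-01-15 00:00:57.200 [WARN] queue.consumer: Timeout waiting for ░
2024-01-15 00:00:59.242 [WARN] api.handler: Memory usage at thresho░
2024-01-15 00:01:00.824 [INFO] api.handler: Index rebuild in progre░
                                                                   ░
                                                                   ░
                                                                   ░
                                                                   ░
                                                                   ░
                                                                   ░
                                                                   ░
                                                                   ░
                                                                   ░
                                                                   ▼


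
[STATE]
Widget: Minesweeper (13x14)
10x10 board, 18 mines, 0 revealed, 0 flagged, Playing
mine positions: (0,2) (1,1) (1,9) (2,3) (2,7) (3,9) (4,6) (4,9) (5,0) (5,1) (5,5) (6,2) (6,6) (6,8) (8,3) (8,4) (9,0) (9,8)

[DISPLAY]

■■■■■■■■■■   
■■■■■■■■■■   
■■■■■■■■■■   
■■■■■■■■■■   
■■■■■■■■■■   
■■■■■■■■■■   
■■■■■■■■■■   
■■■■■■■■■■   
■■■■■■■■■■   
■■■■■■■■■■   
             
             
             
             


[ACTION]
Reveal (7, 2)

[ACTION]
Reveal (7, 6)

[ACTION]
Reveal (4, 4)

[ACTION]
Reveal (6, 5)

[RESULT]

■■■■■■■■■■   
■■■■■■■■■■   
■■■■■■■■■■   
■■■■■■■■■■   
■■■■1■■■■■   
■■■■■■■■■■   
■■■■■2■■■■   
■■2■■■1■■■   
■■■■■■■■■■   
■■■■■■■■■■   
             
             
             
             


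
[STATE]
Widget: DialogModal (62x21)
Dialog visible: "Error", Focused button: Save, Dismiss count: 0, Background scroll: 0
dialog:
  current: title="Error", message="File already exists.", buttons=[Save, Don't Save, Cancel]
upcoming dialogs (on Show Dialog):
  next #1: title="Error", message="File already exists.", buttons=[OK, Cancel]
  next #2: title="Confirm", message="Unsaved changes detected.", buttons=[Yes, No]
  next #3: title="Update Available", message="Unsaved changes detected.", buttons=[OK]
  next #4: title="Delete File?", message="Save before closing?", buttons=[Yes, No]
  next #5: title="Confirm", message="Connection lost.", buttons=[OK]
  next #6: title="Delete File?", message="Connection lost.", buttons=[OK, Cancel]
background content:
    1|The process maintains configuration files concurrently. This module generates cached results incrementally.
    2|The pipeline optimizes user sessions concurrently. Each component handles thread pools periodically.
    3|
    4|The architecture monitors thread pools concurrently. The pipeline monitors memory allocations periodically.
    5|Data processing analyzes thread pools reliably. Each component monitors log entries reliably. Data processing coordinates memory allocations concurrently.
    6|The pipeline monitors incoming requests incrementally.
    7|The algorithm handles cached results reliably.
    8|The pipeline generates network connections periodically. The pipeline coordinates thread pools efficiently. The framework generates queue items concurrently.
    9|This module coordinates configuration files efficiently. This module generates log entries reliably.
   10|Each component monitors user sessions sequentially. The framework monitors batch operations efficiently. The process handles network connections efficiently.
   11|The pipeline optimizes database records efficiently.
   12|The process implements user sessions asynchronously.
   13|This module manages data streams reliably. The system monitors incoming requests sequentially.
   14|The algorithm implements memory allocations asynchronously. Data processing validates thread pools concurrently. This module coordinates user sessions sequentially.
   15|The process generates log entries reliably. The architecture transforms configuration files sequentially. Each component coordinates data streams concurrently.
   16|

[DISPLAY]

The process maintains configuration files concurrently. This m
The pipeline optimizes user sessions concurrently. Each compon
                                                              
The architecture monitors thread pools concurrently. The pipel
Data processing analyzes thread pools reliably. Each component
The pipeline monitors incoming requests incrementally.        
The algorithm handles cached results reliably.                
The pipeline generates network connections periodically. The p
This module coo┌──────────────────────────────┐iciently. This 
Each component │            Error             │lly. The framew
The pipeline op│     File already exists.     │ntly.          
The process imp│ [Save]  Don't Save   Cancel  │usly.          
This module man└──────────────────────────────┘system monitors
The algorithm implements memory allocations asynchronously. Da
The process generates log entries reliably. The architecture t
                                                              
                                                              
                                                              
                                                              
                                                              
                                                              


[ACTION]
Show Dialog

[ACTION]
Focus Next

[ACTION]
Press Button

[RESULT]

The process maintains configuration files concurrently. This m
The pipeline optimizes user sessions concurrently. Each compon
                                                              
The architecture monitors thread pools concurrently. The pipel
Data processing analyzes thread pools reliably. Each component
The pipeline monitors incoming requests incrementally.        
The algorithm handles cached results reliably.                
The pipeline generates network connections periodically. The p
This module coordinates configuration files efficiently. This 
Each component monitors user sessions sequentially. The framew
The pipeline optimizes database records efficiently.          
The process implements user sessions asynchronously.          
This module manages data streams reliably. The system monitors
The algorithm implements memory allocations asynchronously. Da
The process generates log entries reliably. The architecture t
                                                              
                                                              
                                                              
                                                              
                                                              
                                                              


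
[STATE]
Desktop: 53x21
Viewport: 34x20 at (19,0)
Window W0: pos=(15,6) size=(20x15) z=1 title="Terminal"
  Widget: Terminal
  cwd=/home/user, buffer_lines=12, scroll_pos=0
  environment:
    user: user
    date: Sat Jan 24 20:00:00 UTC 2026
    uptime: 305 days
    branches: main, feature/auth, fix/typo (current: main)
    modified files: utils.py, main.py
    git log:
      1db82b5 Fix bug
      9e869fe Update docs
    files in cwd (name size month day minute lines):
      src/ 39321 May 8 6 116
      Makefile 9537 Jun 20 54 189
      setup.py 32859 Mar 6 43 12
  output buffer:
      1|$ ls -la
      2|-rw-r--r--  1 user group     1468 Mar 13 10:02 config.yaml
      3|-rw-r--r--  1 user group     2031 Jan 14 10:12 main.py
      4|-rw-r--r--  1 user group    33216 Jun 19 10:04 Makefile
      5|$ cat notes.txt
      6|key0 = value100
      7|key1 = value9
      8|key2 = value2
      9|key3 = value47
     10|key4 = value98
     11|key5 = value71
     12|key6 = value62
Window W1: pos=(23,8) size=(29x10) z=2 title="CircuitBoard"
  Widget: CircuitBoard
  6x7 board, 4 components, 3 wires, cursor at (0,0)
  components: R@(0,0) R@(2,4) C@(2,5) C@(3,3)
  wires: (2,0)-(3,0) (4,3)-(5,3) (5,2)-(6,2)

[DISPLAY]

                                  
                                  
                                  
                                  
                                  
                                  
━━━━━━━━━━━━━━━┓                  
rminal         ┃                  
────┏━━━━━━━━━━━━━━━━━━━━━━━━━━━┓ 
s -l┃ CircuitBoard              ┃ 
-r--┠───────────────────────────┨ 
-r--┃   0 1 2 3 4 5             ┃ 
-r--┃0  [R]                     ┃ 
at n┃                           ┃ 
0 = ┃1                          ┃ 
1 = ┃                           ┃ 
2 = ┃2   ·               R   C  ┃ 
3 = ┗━━━━━━━━━━━━━━━━━━━━━━━━━━━┛ 
4 = value98    ┃                  
5 = value71    ┃                  


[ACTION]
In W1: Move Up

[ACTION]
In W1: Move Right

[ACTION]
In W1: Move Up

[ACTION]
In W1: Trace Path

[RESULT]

                                  
                                  
                                  
                                  
                                  
                                  
━━━━━━━━━━━━━━━┓                  
rminal         ┃                  
────┏━━━━━━━━━━━━━━━━━━━━━━━━━━━┓ 
s -l┃ CircuitBoard              ┃ 
-r--┠───────────────────────────┨ 
-r--┃   0 1 2 3 4 5             ┃ 
-r--┃0   R  [.]                 ┃ 
at n┃                           ┃ 
0 = ┃1                          ┃ 
1 = ┃                           ┃ 
2 = ┃2   ·               R   C  ┃ 
3 = ┗━━━━━━━━━━━━━━━━━━━━━━━━━━━┛ 
4 = value98    ┃                  
5 = value71    ┃                  


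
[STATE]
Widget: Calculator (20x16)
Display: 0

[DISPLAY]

                   0
┌───┬───┬───┬───┐   
│ 7 │ 8 │ 9 │ ÷ │   
├───┼───┼───┼───┤   
│ 4 │ 5 │ 6 │ × │   
├───┼───┼───┼───┤   
│ 1 │ 2 │ 3 │ - │   
├───┼───┼───┼───┤   
│ 0 │ . │ = │ + │   
├───┼───┼───┼───┤   
│ C │ MC│ MR│ M+│   
└───┴───┴───┴───┘   
                    
                    
                    
                    


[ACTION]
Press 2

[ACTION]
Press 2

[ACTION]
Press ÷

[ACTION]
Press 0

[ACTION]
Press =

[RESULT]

               Error
┌───┬───┬───┬───┐   
│ 7 │ 8 │ 9 │ ÷ │   
├───┼───┼───┼───┤   
│ 4 │ 5 │ 6 │ × │   
├───┼───┼───┼───┤   
│ 1 │ 2 │ 3 │ - │   
├───┼───┼───┼───┤   
│ 0 │ . │ = │ + │   
├───┼───┼───┼───┤   
│ C │ MC│ MR│ M+│   
└───┴───┴───┴───┘   
                    
                    
                    
                    
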